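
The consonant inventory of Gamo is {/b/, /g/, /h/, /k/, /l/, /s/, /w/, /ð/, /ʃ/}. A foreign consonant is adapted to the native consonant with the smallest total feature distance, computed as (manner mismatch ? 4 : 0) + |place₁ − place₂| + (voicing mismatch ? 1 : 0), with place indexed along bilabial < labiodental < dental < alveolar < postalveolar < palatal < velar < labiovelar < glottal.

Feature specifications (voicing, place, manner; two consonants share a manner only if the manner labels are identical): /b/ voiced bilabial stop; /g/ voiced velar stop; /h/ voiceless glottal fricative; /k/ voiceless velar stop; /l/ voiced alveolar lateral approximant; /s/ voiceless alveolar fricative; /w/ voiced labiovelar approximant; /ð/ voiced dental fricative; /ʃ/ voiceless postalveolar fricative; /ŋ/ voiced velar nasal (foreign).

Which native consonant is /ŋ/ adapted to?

/g/ is closest: manner differs (nasal→stop, +4), place distance 0 (velar→velar), same voicing; total 4. Next closest is /k/ at distance 5.

g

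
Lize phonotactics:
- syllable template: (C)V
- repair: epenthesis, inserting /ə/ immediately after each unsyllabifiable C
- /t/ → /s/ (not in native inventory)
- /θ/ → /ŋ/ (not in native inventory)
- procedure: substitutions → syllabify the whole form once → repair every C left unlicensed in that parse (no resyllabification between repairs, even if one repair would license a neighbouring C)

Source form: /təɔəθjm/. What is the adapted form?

Substitution: /t/ → /s/, /θ/ → /ŋ/, giving /səɔəŋjm/.
The consonants /ŋ/, /j/, /m/ cannot be parsed into a legal (C)V syllable (no codas are permitted; onsets are limited to one consonant).
Inserting the epenthetic vowel yields /ŋ/ → /ŋə/, /j/ → /jə/, /m/ → /mə/.

səɔəŋəjəmə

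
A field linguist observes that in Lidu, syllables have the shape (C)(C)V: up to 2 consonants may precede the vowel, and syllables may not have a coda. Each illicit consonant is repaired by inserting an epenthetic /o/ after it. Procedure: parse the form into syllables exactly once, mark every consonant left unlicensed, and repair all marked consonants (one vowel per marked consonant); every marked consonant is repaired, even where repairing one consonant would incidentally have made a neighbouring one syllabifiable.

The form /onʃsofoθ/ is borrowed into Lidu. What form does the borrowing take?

onoʃsofoθo

Under (C)(C)V, the unsyllabifiable consonants are /n/, /θ/ (no codas are permitted; onsets may contain at most 2 consonants).
Epenthesis after each stranded consonant: /n/ → /no/, /θ/ → /θo/.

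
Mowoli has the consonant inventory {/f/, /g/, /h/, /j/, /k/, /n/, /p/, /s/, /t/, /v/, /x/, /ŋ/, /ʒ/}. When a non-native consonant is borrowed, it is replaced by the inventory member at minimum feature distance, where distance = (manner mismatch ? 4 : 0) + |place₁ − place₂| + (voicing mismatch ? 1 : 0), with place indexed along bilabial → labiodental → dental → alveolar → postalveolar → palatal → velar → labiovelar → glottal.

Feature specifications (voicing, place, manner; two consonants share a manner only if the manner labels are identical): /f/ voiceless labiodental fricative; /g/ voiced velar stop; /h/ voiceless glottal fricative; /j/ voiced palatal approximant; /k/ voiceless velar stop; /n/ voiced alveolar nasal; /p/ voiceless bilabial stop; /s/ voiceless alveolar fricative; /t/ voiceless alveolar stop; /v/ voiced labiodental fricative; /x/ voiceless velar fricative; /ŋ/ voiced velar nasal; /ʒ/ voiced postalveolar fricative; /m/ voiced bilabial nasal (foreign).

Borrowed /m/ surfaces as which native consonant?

/n/ is closest: same manner (nasal), place distance 3 (bilabial→alveolar), same voicing; total 3. Next closest is /p/ at distance 5.

n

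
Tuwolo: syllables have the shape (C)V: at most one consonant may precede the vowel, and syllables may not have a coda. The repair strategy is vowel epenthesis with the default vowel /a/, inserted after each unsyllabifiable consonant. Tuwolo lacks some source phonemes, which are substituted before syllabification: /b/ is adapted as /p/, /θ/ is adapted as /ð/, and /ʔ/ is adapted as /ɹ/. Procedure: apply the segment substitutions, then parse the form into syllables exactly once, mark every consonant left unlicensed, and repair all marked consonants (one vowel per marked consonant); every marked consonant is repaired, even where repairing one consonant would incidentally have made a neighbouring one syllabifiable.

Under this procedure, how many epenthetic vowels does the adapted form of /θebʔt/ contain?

3

After substitution the input is /ðepɹt/.
The unsyllabifiable consonants are /p/, /ɹ/, /t/; each receives one epenthetic vowel.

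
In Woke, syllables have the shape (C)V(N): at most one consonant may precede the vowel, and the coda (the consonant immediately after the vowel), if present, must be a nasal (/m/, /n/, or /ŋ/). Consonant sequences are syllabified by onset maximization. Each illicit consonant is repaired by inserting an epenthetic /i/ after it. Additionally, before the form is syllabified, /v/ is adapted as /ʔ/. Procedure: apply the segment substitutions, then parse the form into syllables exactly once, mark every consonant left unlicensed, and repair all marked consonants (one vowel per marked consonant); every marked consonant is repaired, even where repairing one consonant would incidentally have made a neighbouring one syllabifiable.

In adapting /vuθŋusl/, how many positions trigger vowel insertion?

After substitution the input is /ʔuθŋusl/.
The unsyllabifiable consonants are /θ/, /s/, /l/; each receives one epenthetic vowel.

3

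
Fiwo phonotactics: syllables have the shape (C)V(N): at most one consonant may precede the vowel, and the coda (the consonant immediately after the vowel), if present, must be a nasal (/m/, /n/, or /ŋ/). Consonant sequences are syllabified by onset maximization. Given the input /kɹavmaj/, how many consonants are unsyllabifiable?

Syllabifying with onset maximization leaves /k/, /v/, /j/ stranded (only a nasal (/m/, /n/, or /ŋ/) is licensed in coda position; onsets are limited to one consonant).

3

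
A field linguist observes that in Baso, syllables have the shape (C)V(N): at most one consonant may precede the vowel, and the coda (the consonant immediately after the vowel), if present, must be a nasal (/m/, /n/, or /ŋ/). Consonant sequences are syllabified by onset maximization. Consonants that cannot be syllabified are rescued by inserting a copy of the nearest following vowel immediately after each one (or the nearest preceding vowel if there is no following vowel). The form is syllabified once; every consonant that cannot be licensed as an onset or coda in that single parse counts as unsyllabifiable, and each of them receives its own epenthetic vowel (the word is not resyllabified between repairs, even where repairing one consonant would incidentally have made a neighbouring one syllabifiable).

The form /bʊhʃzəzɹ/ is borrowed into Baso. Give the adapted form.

The consonants /h/, /ʃ/, /z/, /ɹ/ cannot be parsed into a legal (C)V(N) syllable (only a nasal (/m/, /n/, or /ŋ/) is licensed in coda position; onsets are limited to one consonant).
Inserting the epenthetic vowel yields /h/ → /hə/, /ʃ/ → /ʃə/, /z/ → /zə/, /ɹ/ → /ɹə/.

bʊhəʃəzəzəɹə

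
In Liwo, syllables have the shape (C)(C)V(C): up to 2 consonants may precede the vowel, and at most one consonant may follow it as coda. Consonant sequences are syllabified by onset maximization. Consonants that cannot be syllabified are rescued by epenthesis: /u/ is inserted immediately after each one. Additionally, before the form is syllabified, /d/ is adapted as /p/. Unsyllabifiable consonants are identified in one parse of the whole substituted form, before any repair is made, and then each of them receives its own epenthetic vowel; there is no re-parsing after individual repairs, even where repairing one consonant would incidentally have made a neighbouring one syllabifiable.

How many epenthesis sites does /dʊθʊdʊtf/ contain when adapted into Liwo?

1

After substitution the input is /pʊθʊpʊtf/.
The unsyllabifiable consonants are /f/; each receives one epenthetic vowel.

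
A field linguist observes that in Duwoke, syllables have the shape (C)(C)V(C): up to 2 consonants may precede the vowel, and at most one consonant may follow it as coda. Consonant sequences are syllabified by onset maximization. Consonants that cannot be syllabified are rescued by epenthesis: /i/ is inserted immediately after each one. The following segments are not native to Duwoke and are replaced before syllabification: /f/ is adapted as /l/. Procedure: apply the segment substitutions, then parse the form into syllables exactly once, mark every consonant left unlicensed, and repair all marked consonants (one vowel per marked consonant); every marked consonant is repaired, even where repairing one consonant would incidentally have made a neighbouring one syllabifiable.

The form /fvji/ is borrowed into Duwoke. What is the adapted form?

livji

Substitution: /f/ → /l/, giving /lvji/.
Under (C)(C)V(C), the unsyllabifiable consonants are /l/ (at most one coda consonant is licensed; onsets may contain at most 2 consonants).
Inserting the epenthetic vowel yields /l/ → /li/.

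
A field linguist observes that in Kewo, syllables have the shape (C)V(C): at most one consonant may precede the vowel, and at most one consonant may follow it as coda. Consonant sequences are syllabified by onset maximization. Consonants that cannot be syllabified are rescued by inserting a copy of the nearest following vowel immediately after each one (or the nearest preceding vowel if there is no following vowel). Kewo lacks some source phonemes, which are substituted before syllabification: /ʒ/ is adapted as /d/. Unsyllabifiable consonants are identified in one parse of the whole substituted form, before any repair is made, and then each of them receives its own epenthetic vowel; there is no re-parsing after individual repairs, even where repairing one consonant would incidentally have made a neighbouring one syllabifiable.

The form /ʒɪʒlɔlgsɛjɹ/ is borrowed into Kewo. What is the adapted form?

dɪdlɔlgɛsɛjɹɛ

Substitution: /ʒ/ → /d/, giving /dɪdlɔlgsɛjɹ/.
The consonants /g/, /ɹ/ cannot be parsed into a legal (C)V(C) syllable (at most one coda consonant is licensed; onsets are limited to one consonant).
Epenthesis after each stranded consonant: /g/ → /gɛ/, /ɹ/ → /ɹɛ/.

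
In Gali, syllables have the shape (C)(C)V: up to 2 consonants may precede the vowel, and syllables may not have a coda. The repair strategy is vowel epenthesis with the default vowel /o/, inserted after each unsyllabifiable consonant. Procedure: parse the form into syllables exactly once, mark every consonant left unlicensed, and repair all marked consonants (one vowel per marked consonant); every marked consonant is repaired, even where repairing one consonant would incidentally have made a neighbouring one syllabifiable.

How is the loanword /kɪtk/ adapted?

Syllabifying with onset maximization leaves /t/, /k/ stranded (no codas are permitted; onsets may contain at most 2 consonants).
Inserting the epenthetic vowel yields /t/ → /to/, /k/ → /ko/.

kɪtoko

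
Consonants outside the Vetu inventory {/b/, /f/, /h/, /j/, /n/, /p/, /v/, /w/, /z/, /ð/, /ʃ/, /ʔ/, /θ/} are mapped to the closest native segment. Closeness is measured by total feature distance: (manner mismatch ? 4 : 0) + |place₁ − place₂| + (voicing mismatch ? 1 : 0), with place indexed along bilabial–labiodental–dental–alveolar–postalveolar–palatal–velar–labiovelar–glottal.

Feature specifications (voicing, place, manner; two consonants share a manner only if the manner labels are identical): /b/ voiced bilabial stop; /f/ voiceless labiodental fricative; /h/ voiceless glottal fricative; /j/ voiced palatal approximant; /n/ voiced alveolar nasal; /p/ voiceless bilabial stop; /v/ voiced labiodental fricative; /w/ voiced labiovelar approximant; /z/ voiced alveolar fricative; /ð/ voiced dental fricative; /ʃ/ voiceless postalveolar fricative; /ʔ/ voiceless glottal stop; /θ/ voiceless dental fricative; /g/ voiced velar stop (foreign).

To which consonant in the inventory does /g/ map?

/ʔ/ is closest: same manner (stop), place distance 2 (velar→glottal), voicing differs (+1); total 3. Next closest is /j/ at distance 5.

ʔ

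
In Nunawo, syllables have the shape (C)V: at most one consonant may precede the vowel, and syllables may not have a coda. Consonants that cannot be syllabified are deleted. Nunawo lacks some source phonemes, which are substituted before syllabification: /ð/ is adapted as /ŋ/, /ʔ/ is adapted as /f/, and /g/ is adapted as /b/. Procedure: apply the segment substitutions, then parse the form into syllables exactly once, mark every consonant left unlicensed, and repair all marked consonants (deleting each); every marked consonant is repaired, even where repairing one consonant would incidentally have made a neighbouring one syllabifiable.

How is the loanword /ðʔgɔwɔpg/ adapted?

bɔwɔ

Substitution: /ð/ → /ŋ/, /ʔ/ → /f/, /g/ → /b/, giving /ŋfbɔwɔpb/.
Syllabifying with onset maximization leaves /ŋ/, /f/, /p/, /b/ stranded (no codas are permitted; onsets are limited to one consonant).
Each unlicensed consonant is deleted: /ŋ/, /f/, /p/, /b/.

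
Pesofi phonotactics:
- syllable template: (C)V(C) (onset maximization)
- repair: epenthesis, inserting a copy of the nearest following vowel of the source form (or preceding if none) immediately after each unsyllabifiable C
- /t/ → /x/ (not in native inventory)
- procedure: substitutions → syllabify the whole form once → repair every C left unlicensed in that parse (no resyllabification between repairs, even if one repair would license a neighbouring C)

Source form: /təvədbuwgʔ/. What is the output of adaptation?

Substitution: /t/ → /x/, giving /xəvədbuwgʔ/.
Under (C)V(C), the unsyllabifiable consonants are /g/, /ʔ/ (at most one coda consonant is licensed; onsets are limited to one consonant).
Each unlicensed consonant becomes the onset of a new syllable: /g/ → /gu/, /ʔ/ → /ʔu/.

xəvədbuwguʔu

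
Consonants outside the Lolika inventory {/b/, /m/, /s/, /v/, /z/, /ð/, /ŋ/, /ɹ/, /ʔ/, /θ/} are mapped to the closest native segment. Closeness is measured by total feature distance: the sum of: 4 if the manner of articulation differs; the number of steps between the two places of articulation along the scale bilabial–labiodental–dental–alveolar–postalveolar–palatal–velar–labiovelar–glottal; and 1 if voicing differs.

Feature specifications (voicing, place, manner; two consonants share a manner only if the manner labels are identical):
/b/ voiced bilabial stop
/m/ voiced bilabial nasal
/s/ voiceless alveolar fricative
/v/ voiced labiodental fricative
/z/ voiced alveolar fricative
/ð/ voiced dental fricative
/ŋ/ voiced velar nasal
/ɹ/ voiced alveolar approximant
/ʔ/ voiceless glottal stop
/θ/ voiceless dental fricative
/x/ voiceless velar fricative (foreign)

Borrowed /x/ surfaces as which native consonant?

/s/ is closest: same manner (fricative), place distance 3 (velar→alveolar), same voicing; total 3. Next closest is /z/ at distance 4.

s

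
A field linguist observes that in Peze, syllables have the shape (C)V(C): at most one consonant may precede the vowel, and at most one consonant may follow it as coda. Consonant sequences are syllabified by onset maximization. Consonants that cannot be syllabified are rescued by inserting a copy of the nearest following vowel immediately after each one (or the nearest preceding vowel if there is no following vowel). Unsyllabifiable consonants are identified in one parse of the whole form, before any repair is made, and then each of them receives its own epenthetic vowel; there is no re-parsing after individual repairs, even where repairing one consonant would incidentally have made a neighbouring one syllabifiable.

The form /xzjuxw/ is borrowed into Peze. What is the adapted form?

Syllabifying with onset maximization leaves /x/, /z/, /w/ stranded (at most one coda consonant is licensed; onsets are limited to one consonant).
Inserting the epenthetic vowel yields /x/ → /xu/, /z/ → /zu/, /w/ → /wu/.

xuzujuxwu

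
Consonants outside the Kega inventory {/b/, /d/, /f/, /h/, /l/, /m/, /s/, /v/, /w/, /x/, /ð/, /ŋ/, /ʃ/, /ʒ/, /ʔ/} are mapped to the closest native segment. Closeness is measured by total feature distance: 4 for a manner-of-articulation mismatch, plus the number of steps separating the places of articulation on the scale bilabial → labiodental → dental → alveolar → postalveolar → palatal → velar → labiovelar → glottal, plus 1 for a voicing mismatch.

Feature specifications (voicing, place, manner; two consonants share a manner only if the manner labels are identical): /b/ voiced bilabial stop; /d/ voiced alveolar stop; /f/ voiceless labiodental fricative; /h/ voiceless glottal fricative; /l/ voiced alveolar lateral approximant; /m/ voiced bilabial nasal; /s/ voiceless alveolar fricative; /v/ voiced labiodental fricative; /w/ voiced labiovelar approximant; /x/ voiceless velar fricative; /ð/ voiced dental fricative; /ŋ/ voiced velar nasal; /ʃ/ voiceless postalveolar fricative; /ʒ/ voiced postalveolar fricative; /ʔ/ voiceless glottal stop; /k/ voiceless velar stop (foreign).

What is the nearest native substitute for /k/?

/ʔ/ is closest: same manner (stop), place distance 2 (velar→glottal), same voicing; total 2. Next closest is /d/ at distance 4.

ʔ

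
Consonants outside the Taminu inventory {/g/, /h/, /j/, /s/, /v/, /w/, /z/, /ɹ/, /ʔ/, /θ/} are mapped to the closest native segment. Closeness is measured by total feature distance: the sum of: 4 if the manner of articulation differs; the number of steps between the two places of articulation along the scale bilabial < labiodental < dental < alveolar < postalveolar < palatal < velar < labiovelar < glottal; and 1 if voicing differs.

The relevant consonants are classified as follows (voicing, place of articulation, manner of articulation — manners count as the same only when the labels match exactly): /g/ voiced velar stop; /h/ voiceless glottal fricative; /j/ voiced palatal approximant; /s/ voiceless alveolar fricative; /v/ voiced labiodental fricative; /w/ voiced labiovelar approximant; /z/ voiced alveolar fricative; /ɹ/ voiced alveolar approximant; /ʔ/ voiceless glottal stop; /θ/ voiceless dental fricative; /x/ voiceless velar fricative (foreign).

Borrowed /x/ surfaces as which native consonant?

/h/ is closest: same manner (fricative), place distance 2 (velar→glottal), same voicing; total 2. Next closest is /s/ at distance 3.

h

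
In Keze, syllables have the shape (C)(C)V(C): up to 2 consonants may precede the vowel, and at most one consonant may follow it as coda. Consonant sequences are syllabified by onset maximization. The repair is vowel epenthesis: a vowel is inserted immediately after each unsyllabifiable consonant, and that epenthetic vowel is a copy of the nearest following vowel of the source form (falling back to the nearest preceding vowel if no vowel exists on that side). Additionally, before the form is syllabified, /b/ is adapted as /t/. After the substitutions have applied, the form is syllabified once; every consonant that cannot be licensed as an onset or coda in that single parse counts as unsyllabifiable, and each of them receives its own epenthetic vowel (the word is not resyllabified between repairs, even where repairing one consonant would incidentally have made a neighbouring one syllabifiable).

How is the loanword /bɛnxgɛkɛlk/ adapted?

tɛnxgɛkɛlkɛ

Substitution: /b/ → /t/, giving /tɛnxgɛkɛlk/.
The consonants /k/ cannot be parsed into a legal (C)(C)V(C) syllable (at most one coda consonant is licensed; onsets may contain at most 2 consonants).
Each unlicensed consonant becomes the onset of a new syllable: /k/ → /kɛ/.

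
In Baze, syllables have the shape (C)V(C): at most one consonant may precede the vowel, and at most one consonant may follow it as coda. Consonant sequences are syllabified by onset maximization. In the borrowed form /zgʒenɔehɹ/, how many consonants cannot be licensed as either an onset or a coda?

The consonants /z/, /g/, /ɹ/ cannot be parsed into a legal (C)V(C) syllable (at most one coda consonant is licensed; onsets are limited to one consonant).

3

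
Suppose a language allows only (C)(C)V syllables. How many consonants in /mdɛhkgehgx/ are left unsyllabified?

4

The consonants /h/, /h/, /g/, /x/ cannot be parsed into a legal (C)(C)V syllable (no codas are permitted; onsets may contain at most 2 consonants).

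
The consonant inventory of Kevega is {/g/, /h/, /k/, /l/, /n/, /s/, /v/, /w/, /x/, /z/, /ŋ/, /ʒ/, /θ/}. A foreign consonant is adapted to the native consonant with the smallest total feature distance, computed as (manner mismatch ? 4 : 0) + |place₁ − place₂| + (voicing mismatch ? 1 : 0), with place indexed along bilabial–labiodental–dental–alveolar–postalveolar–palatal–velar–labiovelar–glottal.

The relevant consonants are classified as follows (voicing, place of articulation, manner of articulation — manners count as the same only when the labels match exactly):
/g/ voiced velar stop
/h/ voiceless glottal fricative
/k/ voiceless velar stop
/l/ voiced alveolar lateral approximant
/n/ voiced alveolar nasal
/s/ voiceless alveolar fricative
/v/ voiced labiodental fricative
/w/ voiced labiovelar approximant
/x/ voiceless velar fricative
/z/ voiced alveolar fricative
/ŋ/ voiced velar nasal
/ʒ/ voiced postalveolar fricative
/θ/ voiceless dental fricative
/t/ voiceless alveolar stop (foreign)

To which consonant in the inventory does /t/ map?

/k/ is closest: same manner (stop), place distance 3 (alveolar→velar), same voicing; total 3. Next closest is /g/ at distance 4.

k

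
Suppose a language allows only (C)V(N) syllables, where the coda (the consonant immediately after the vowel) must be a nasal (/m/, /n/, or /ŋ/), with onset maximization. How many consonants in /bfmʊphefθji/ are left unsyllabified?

5

Syllabifying with onset maximization leaves /b/, /f/, /p/, /f/, /θ/ stranded (only a nasal (/m/, /n/, or /ŋ/) is licensed in coda position; onsets are limited to one consonant).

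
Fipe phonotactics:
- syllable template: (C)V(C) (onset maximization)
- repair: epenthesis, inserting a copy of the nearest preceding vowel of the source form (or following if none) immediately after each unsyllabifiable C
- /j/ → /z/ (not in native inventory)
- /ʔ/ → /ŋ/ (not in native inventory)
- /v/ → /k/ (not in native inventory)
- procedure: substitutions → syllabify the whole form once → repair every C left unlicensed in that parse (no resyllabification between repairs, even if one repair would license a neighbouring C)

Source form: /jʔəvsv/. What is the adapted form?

zəŋəksəkə

Substitution: /j/ → /z/, /ʔ/ → /ŋ/, /v/ → /k/, giving /zŋəksk/.
Syllabifying with onset maximization leaves /z/, /s/, /k/ stranded (at most one coda consonant is licensed; onsets are limited to one consonant).
Inserting the epenthetic vowel yields /z/ → /zə/, /s/ → /sə/, /k/ → /kə/.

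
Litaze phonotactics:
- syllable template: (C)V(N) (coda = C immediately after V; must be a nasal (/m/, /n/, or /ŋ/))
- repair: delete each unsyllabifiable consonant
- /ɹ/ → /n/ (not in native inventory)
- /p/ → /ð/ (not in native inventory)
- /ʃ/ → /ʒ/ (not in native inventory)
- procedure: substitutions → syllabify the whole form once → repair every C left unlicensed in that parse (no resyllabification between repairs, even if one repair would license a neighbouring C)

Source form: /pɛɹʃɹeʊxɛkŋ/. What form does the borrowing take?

ðɛnneʊxɛ

Substitution: /p/ → /ð/, /ɹ/ → /n/, /ʃ/ → /ʒ/, giving /ðɛnʒneʊxɛkŋ/.
Under (C)V(N), the unsyllabifiable consonants are /ʒ/, /k/, /ŋ/ (only a nasal (/m/, /n/, or /ŋ/) is licensed in coda position; onsets are limited to one consonant).
Deleting the stranded consonants removes /ʒ/, /k/, /ŋ/.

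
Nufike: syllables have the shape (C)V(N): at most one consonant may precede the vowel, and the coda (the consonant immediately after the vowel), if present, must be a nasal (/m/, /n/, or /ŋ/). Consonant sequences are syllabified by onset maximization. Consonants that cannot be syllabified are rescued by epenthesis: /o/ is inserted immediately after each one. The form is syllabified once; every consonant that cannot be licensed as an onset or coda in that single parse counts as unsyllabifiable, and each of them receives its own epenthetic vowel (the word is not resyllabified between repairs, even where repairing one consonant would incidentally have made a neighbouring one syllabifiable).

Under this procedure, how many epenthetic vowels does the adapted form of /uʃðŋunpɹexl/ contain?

The unsyllabifiable consonants are /ʃ/, /ð/, /p/, /x/, /l/; each receives one epenthetic vowel.

5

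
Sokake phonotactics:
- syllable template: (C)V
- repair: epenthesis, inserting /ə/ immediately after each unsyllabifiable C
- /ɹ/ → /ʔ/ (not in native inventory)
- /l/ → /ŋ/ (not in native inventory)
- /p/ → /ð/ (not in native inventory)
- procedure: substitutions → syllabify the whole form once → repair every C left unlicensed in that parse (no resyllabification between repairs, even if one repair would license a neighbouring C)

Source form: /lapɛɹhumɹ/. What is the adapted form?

ŋaðɛʔəhuməʔə

Substitution: /l/ → /ŋ/, /p/ → /ð/, /ɹ/ → /ʔ/, giving /ŋaðɛʔhumʔ/.
Syllabifying with onset maximization leaves /ʔ/, /m/, /ʔ/ stranded (no codas are permitted; onsets are limited to one consonant).
Inserting the epenthetic vowel yields /ʔ/ → /ʔə/, /m/ → /mə/, /ʔ/ → /ʔə/.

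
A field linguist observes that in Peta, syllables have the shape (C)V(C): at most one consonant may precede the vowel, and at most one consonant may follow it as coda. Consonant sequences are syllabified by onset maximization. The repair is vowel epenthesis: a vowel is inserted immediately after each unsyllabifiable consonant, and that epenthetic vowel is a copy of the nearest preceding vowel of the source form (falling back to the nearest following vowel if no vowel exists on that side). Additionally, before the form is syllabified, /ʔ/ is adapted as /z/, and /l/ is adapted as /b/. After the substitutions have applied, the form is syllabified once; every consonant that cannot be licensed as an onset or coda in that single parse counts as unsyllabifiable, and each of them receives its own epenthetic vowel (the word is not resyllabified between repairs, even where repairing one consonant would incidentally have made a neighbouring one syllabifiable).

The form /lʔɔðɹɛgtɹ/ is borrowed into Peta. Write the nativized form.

bɔzɔðɹɛgtɛɹɛ

Substitution: /l/ → /b/, /ʔ/ → /z/, giving /bzɔðɹɛgtɹ/.
Under (C)V(C), the unsyllabifiable consonants are /b/, /t/, /ɹ/ (at most one coda consonant is licensed; onsets are limited to one consonant).
Inserting the epenthetic vowel yields /b/ → /bɔ/, /t/ → /tɛ/, /ɹ/ → /ɹɛ/.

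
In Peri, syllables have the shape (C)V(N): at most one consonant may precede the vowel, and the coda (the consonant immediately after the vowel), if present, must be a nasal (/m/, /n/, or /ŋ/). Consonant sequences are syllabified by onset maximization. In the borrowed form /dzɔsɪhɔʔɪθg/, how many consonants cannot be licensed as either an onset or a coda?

3

Syllabifying with onset maximization leaves /d/, /θ/, /g/ stranded (only a nasal (/m/, /n/, or /ŋ/) is licensed in coda position; onsets are limited to one consonant).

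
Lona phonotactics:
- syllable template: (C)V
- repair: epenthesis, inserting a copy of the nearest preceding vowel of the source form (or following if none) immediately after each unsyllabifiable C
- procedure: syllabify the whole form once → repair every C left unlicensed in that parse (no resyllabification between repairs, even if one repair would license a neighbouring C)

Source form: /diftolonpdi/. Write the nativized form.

difitolonopodi

Under (C)V, the unsyllabifiable consonants are /f/, /n/, /p/ (no codas are permitted; onsets are limited to one consonant).
Each unlicensed consonant becomes the onset of a new syllable: /f/ → /fi/, /n/ → /no/, /p/ → /po/.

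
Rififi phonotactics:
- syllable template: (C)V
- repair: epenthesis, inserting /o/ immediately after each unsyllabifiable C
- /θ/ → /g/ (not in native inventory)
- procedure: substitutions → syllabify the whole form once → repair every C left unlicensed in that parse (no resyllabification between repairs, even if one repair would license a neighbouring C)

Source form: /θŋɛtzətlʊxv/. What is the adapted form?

Substitution: /θ/ → /g/, giving /gŋɛtzətlʊxv/.
The consonants /g/, /t/, /t/, /x/, /v/ cannot be parsed into a legal (C)V syllable (no codas are permitted; onsets are limited to one consonant).
Epenthesis after each stranded consonant: /g/ → /go/, /t/ → /to/, /t/ → /to/, /x/ → /xo/, /v/ → /vo/.

goŋɛtozətolʊxovo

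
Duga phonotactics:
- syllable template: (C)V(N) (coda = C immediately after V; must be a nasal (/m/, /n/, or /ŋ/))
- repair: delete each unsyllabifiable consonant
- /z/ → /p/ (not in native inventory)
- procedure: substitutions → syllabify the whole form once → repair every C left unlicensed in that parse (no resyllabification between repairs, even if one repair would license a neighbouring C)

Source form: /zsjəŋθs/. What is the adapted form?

Substitution: /z/ → /p/, giving /psjəŋθs/.
Syllabifying with onset maximization leaves /p/, /s/, /θ/, /s/ stranded (only a nasal (/m/, /n/, or /ŋ/) is licensed in coda position; onsets are limited to one consonant).
Each unlicensed consonant is deleted: /p/, /s/, /θ/, /s/.

jəŋ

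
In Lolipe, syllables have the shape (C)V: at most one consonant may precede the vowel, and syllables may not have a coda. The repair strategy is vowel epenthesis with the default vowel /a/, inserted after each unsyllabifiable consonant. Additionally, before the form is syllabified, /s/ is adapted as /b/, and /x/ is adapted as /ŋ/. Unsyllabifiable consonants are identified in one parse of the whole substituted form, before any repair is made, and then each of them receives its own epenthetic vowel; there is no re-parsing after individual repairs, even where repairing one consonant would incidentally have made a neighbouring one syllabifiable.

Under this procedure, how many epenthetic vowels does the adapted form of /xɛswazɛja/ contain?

After substitution the input is /ŋɛbwazɛja/.
The unsyllabifiable consonants are /b/; each receives one epenthetic vowel.

1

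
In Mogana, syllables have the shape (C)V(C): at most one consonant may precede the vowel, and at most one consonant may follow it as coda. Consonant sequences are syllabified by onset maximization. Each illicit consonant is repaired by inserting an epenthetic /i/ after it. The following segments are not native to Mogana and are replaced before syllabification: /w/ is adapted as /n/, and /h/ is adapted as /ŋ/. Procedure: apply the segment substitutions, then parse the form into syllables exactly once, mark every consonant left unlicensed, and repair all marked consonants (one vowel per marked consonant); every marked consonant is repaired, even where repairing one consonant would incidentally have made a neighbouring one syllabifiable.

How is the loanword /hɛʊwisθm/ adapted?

ŋɛʊnisθimi

Substitution: /h/ → /ŋ/, /w/ → /n/, giving /ŋɛʊnisθm/.
Syllabifying with onset maximization leaves /θ/, /m/ stranded (at most one coda consonant is licensed; onsets are limited to one consonant).
Epenthesis after each stranded consonant: /θ/ → /θi/, /m/ → /mi/.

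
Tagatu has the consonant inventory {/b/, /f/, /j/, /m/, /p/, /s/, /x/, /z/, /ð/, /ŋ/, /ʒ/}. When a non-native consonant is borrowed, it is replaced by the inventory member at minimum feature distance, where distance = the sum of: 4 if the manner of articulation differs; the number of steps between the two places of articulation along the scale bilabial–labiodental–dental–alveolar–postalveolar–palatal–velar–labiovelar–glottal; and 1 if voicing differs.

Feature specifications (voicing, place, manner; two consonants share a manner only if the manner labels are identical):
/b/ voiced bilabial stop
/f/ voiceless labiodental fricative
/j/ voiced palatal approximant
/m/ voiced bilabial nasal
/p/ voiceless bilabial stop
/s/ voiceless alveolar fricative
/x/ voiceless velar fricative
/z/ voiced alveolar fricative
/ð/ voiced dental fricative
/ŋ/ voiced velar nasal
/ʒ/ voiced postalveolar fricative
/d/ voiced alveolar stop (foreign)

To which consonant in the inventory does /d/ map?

b

/b/ is closest: same manner (stop), place distance 3 (alveolar→bilabial), same voicing; total 3. Next closest is /p/ at distance 4.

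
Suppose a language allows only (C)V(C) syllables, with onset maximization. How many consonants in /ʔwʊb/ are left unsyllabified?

1

Syllabifying with onset maximization leaves /ʔ/ stranded (at most one coda consonant is licensed; onsets are limited to one consonant).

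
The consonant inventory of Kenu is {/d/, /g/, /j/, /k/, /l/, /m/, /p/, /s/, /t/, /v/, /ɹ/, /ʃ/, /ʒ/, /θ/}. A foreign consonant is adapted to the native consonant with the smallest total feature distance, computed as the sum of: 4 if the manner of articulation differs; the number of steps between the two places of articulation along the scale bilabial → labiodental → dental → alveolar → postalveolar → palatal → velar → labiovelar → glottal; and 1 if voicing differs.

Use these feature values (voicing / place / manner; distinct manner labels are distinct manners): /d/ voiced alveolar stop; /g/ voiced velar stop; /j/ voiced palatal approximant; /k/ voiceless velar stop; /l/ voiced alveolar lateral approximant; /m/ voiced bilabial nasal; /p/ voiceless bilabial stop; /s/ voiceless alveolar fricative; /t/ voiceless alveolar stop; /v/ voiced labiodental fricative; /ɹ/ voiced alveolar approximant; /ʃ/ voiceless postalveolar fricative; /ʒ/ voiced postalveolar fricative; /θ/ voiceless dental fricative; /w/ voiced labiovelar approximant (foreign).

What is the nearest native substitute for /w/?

j

/j/ is closest: same manner (approximant), place distance 2 (labiovelar→palatal), same voicing; total 2. Next closest is /ɹ/ at distance 4.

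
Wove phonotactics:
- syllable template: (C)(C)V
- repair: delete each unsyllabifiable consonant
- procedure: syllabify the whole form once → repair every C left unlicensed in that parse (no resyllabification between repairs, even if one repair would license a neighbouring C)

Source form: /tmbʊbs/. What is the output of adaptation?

Syllabifying with onset maximization leaves /t/, /b/, /s/ stranded (no codas are permitted; onsets may contain at most 2 consonants).
Deleting the stranded consonants removes /t/, /b/, /s/.

mbʊ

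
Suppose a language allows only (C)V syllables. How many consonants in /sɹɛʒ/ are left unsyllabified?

2

Syllabifying with onset maximization leaves /s/, /ʒ/ stranded (no codas are permitted; onsets are limited to one consonant).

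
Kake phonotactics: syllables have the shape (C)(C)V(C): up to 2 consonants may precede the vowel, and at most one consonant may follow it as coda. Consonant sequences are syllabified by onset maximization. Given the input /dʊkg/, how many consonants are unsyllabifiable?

1

The consonants /g/ cannot be parsed into a legal (C)(C)V(C) syllable (at most one coda consonant is licensed; onsets may contain at most 2 consonants).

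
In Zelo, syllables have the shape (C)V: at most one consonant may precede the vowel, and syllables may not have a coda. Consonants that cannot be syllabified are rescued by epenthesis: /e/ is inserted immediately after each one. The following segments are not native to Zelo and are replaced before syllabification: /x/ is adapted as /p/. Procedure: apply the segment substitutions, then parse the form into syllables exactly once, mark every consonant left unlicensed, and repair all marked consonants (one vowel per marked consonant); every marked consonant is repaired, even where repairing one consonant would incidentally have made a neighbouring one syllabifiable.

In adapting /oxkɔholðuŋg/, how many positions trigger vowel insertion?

After substitution the input is /opkɔholðuŋg/.
The unsyllabifiable consonants are /p/, /l/, /ŋ/, /g/; each receives one epenthetic vowel.

4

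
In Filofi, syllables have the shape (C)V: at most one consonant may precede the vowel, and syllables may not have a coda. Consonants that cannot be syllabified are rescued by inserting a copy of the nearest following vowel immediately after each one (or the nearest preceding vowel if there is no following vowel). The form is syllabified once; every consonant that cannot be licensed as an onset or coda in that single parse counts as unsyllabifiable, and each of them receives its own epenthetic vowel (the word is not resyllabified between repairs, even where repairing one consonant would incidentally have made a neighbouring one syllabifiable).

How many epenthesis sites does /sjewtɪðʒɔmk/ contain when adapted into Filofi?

The unsyllabifiable consonants are /s/, /w/, /ð/, /m/, /k/; each receives one epenthetic vowel.

5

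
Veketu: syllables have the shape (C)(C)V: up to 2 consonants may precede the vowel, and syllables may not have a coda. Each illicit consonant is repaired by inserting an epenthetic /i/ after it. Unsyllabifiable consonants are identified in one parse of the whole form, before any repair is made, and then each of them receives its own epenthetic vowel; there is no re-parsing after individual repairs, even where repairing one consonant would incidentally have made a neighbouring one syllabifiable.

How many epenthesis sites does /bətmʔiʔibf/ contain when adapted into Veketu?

3

The unsyllabifiable consonants are /t/, /b/, /f/; each receives one epenthetic vowel.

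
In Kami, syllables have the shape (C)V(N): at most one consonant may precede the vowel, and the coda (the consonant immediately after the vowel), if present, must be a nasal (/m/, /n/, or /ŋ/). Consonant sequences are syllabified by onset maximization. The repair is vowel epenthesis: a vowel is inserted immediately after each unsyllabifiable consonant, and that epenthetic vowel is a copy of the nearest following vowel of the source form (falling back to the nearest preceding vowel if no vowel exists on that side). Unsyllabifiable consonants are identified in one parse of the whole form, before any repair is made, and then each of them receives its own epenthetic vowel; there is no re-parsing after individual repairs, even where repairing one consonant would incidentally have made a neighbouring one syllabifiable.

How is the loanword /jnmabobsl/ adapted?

janamabobosolo

Syllabifying with onset maximization leaves /j/, /n/, /b/, /s/, /l/ stranded (only a nasal (/m/, /n/, or /ŋ/) is licensed in coda position; onsets are limited to one consonant).
Each unlicensed consonant becomes the onset of a new syllable: /j/ → /ja/, /n/ → /na/, /b/ → /bo/, /s/ → /so/, /l/ → /lo/.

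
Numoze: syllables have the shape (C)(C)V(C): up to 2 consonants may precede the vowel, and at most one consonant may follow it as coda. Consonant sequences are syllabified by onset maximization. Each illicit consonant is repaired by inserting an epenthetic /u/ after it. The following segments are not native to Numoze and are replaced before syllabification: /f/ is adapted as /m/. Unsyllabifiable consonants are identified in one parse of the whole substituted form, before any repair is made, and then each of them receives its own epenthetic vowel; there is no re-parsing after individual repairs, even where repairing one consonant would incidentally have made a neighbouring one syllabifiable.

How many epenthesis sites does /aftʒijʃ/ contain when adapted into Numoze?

After substitution the input is /amtʒijʃ/.
The unsyllabifiable consonants are /ʃ/; each receives one epenthetic vowel.

1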